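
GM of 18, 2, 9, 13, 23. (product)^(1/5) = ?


Product = 18 × 2 × 9 × 13 × 23 = 96876
GM = 96876^(1/5) = 9.9367

GM = 9.9367


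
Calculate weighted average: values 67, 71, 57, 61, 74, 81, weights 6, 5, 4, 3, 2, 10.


Numerator = 67*6 + 71*5 + 57*4 + 61*3 + 74*2 + 81*10 = 2126
Denominator = 6 + 5 + 4 + 3 + 2 + 10 = 30
WM = 2126/30 = 70.8667

WM = 70.8667


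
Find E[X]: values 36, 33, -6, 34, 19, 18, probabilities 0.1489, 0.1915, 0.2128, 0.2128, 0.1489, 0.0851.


E[X] = 36*0.1489 + 33*0.1915 - 6*0.2128 + 34*0.2128 + 19*0.1489 + 18*0.0851
= 5.3604 + 6.3195 - 1.2768 + 7.2352 + 2.8291 + 1.5318
= 21.9992

E[X] = 21.9992


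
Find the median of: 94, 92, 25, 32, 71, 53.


Sorted: 25, 32, 53, 71, 92, 94
n = 6 (even)
Middle values: 53 and 71
Median = (53+71)/2 = 62.0000

Median = 62.0000


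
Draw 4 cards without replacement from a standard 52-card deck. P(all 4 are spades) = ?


P(all spades) = (13/52) × (12/51) × (11/50) × (10/49)
= 0.0026

P = 0.0026


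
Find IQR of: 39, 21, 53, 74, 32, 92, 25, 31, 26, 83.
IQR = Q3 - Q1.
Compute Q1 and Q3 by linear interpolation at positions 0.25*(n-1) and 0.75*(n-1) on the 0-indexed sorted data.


Sorted: 21, 25, 26, 31, 32, 39, 53, 74, 83, 92
Q1 (25th %ile) = 27.2500
Q3 (75th %ile) = 68.7500
IQR = 68.7500 - 27.2500 = 41.5000

IQR = 41.5000


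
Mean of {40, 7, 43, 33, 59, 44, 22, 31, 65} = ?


Sum = 40 + 7 + 43 + 33 + 59 + 44 + 22 + 31 + 65 = 344
n = 9
Mean = 344/9 = 38.2222

Mean = 38.2222


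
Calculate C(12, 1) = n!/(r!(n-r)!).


C(12,1) = 12!/(1! × 11!)
= 479001600/(1 × 39916800)
= 12

C(12,1) = 12


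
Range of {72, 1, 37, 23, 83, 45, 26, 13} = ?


Max = 83, Min = 1
Range = 83 - 1 = 82

Range = 82


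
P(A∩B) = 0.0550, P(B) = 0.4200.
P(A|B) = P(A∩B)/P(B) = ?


P(A|B) = 0.0550/0.4200 = 0.1310

P(A|B) = 0.1310


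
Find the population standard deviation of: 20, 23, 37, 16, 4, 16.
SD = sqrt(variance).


Mean = 19.3333
Variance = 97.2222
SD = sqrt(97.2222) = 9.8601

SD = 9.8601


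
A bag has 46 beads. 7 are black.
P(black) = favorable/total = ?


P = 7/46 = 0.1522

P = 0.1522


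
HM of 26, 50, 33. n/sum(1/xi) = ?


Sum of reciprocals = 1/26 + 1/50 + 1/33 = 0.088765
HM = 3/0.088765 = 33.7973

HM = 33.7973


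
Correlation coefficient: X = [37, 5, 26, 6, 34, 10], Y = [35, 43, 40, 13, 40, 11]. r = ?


Mean X = 19.6667, Mean Y = 30.3333
SD X = 13.174049, SD Y = 13.186694
Cov = 86.444444
r = 86.444444/(13.174049*13.186694) = 0.4976

r = 0.4976


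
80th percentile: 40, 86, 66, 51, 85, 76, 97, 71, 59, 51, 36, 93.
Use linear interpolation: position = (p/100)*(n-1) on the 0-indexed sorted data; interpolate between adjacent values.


Sorted: 36, 40, 51, 51, 59, 66, 71, 76, 85, 86, 93, 97
n = 12
Index = 80/100 * 11 = 8.8000
Lower = data[8] = 85, Upper = data[9] = 86
P80 = 85 + 0.8000*(1) = 85.8000

P80 = 85.8000


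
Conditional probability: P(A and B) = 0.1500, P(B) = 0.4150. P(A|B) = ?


P(A|B) = 0.1500/0.4150 = 0.3614

P(A|B) = 0.3614


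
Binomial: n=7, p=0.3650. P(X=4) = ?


C(7,4) = 35
p^4 = 0.017749
(1-p)^3 = 0.256048
P = 35 * 0.017749 * 0.256048 = 0.1591

P(X=4) = 0.1591


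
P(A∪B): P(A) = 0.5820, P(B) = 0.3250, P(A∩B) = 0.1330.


P(A∪B) = 0.5820 + 0.3250 - 0.1330
= 0.9070 - 0.1330
= 0.7740

P(A∪B) = 0.7740


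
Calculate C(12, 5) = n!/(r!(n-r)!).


C(12,5) = 12!/(5! × 7!)
= 479001600/(120 × 5040)
= 792

C(12,5) = 792


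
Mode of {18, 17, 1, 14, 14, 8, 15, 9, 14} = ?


Frequencies: 1:1, 8:1, 9:1, 14:3, 15:1, 17:1, 18:1
Max frequency = 3
Mode = 14

Mode = 14


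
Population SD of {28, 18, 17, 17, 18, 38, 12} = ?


Mean = 21.1429
Variance = 66.9796
SD = sqrt(66.9796) = 8.1841

SD = 8.1841


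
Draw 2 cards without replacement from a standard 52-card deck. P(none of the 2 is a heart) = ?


P(no hearts) = (39/52) × (38/51)
= 0.5588

P = 0.5588


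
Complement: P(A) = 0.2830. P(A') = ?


P(not A) = 1 - 0.2830 = 0.7170

P(not A) = 0.7170


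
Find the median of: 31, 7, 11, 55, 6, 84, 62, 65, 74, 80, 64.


Sorted: 6, 7, 11, 31, 55, 62, 64, 65, 74, 80, 84
n = 11 (odd)
Middle value = 62

Median = 62


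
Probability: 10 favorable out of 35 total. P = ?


P = 10/35 = 0.2857

P = 0.2857


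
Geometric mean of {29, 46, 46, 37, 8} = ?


Product = 29 × 46 × 46 × 37 × 8 = 18163744
GM = 18163744^(1/5) = 28.3036

GM = 28.3036


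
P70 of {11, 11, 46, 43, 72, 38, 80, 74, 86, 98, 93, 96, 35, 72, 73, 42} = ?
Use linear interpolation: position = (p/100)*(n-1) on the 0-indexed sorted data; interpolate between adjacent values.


Sorted: 11, 11, 35, 38, 42, 43, 46, 72, 72, 73, 74, 80, 86, 93, 96, 98
n = 16
Index = 70/100 * 15 = 10.5000
Lower = data[10] = 74, Upper = data[11] = 80
P70 = 74 + 0.5000*(6) = 77.0000

P70 = 77.0000


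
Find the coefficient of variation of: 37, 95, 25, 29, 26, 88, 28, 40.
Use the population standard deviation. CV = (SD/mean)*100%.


Mean = 46.0000
SD = 26.7769
CV = (26.7769/46.0000)*100 = 58.2106%

CV = 58.2106%


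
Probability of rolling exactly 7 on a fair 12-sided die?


Favorable outcomes (roll = 7): 1
Total outcomes = 12
P = 1/12 = 0.0833

P = 0.0833


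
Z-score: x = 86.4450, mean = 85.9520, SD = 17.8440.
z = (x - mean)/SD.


z = (86.4450 - 85.9520)/17.8440
= 0.4930/17.8440
= 0.0276

z = 0.0276


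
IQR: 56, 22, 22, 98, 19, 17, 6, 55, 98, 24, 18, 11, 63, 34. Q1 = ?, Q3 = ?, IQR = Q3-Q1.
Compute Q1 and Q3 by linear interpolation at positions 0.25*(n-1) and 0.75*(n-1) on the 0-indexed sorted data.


Sorted: 6, 11, 17, 18, 19, 22, 22, 24, 34, 55, 56, 63, 98, 98
Q1 (25th %ile) = 18.2500
Q3 (75th %ile) = 55.7500
IQR = 55.7500 - 18.2500 = 37.5000

IQR = 37.5000


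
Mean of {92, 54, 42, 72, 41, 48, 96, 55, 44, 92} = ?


Sum = 92 + 54 + 42 + 72 + 41 + 48 + 96 + 55 + 44 + 92 = 636
n = 10
Mean = 636/10 = 63.6000

Mean = 63.6000


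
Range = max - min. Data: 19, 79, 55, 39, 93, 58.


Max = 93, Min = 19
Range = 93 - 19 = 74

Range = 74


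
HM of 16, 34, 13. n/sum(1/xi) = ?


Sum of reciprocals = 1/16 + 1/34 + 1/13 = 0.168835
HM = 3/0.168835 = 17.7688

HM = 17.7688


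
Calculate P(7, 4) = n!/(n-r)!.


P(7,4) = 7!/3!
= 5040/6
= 840

P(7,4) = 840


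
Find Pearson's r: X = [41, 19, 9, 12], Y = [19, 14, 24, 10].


Mean X = 20.2500, Mean Y = 16.7500
SD X = 12.517488, SD Y = 5.261891
Cov = 6.062500
r = 6.062500/(12.517488*5.261891) = 0.0920

r = 0.0920


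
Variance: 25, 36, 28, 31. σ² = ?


Mean = 30.0000
Squared deviations: 25.0000, 36.0000, 4.0000, 1.0000
Sum = 66.0000
Variance = 66.0000/4 = 16.5000

Variance = 16.5000


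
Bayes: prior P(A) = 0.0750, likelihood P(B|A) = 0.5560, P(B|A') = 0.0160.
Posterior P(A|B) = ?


P(B) = P(B|A)*P(A) + P(B|A')*P(A')
= 0.5560*0.0750 + 0.0160*0.9250
= 0.041700 + 0.014800 = 0.056500
P(A|B) = 0.041700/0.056500 = 0.7381

P(A|B) = 0.7381


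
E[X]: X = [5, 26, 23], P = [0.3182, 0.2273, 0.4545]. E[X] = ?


E[X] = 5*0.3182 + 26*0.2273 + 23*0.4545
= 1.5910 + 5.9098 + 10.4535
= 17.9543

E[X] = 17.9543


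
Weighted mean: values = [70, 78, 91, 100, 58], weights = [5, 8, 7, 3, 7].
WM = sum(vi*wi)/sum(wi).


Numerator = 70*5 + 78*8 + 91*7 + 100*3 + 58*7 = 2317
Denominator = 5 + 8 + 7 + 3 + 7 = 30
WM = 2317/30 = 77.2333

WM = 77.2333


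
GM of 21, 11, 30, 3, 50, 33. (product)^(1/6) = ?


Product = 21 × 11 × 30 × 3 × 50 × 33 = 34303500
GM = 34303500^(1/6) = 18.0256

GM = 18.0256


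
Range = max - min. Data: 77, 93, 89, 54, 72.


Max = 93, Min = 54
Range = 93 - 54 = 39

Range = 39


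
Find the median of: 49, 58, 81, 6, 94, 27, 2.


Sorted: 2, 6, 27, 49, 58, 81, 94
n = 7 (odd)
Middle value = 49

Median = 49


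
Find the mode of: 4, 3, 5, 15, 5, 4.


Frequencies: 3:1, 4:2, 5:2, 15:1
Max frequency = 2
Mode = 4, 5

Mode = 4, 5


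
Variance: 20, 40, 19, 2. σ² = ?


Mean = 20.2500
Squared deviations: 0.0625, 390.0625, 1.5625, 333.0625
Sum = 724.7500
Variance = 724.7500/4 = 181.1875

Variance = 181.1875


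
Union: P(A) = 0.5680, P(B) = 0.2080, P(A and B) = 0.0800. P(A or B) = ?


P(A∪B) = 0.5680 + 0.2080 - 0.0800
= 0.7760 - 0.0800
= 0.6960

P(A∪B) = 0.6960


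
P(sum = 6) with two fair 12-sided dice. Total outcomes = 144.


Total outcomes = 12×12 = 144
Favorable (sum = 6): 5
P = 5/144 = 0.0347

P = 0.0347


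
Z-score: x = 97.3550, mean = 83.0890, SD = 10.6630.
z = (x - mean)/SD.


z = (97.3550 - 83.0890)/10.6630
= 14.2660/10.6630
= 1.3379

z = 1.3379


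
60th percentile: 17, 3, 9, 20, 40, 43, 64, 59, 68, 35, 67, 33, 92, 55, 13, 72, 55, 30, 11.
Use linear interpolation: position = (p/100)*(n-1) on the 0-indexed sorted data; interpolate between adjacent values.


Sorted: 3, 9, 11, 13, 17, 20, 30, 33, 35, 40, 43, 55, 55, 59, 64, 67, 68, 72, 92
n = 19
Index = 60/100 * 18 = 10.8000
Lower = data[10] = 43, Upper = data[11] = 55
P60 = 43 + 0.8000*(12) = 52.6000

P60 = 52.6000


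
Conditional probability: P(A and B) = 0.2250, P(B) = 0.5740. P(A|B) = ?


P(A|B) = 0.2250/0.5740 = 0.3920

P(A|B) = 0.3920


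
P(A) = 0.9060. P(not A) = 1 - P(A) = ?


P(not A) = 1 - 0.9060 = 0.0940

P(not A) = 0.0940


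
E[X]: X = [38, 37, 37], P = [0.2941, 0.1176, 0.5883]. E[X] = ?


E[X] = 38*0.2941 + 37*0.1176 + 37*0.5883
= 11.1758 + 4.3512 + 21.7671
= 37.2941

E[X] = 37.2941


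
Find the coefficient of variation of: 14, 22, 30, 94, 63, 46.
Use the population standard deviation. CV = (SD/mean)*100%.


Mean = 44.8333
SD = 27.2055
CV = (27.2055/44.8333)*100 = 60.6814%

CV = 60.6814%


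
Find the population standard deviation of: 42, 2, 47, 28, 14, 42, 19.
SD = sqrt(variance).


Mean = 27.7143
Variance = 243.6327
SD = sqrt(243.6327) = 15.6087

SD = 15.6087


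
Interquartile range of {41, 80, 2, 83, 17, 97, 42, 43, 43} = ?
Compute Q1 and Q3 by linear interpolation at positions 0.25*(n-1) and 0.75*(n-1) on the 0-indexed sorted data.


Sorted: 2, 17, 41, 42, 43, 43, 80, 83, 97
Q1 (25th %ile) = 41.0000
Q3 (75th %ile) = 80.0000
IQR = 80.0000 - 41.0000 = 39.0000

IQR = 39.0000


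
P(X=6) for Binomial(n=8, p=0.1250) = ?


C(8,6) = 28
p^6 = 3.814697e-06
(1-p)^2 = 0.765625
P = 28 * 3.814697e-06 * 0.765625 = 8.1778e-05

P(X=6) = 8.1778e-05


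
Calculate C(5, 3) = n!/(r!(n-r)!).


C(5,3) = 5!/(3! × 2!)
= 120/(6 × 2)
= 10

C(5,3) = 10


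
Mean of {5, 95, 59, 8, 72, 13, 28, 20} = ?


Sum = 5 + 95 + 59 + 8 + 72 + 13 + 28 + 20 = 300
n = 8
Mean = 300/8 = 37.5000

Mean = 37.5000


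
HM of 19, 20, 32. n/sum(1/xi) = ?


Sum of reciprocals = 1/19 + 1/20 + 1/32 = 0.133882
HM = 3/0.133882 = 22.4079

HM = 22.4079


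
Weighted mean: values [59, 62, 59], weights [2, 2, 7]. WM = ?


Numerator = 59*2 + 62*2 + 59*7 = 655
Denominator = 2 + 2 + 7 = 11
WM = 655/11 = 59.5455

WM = 59.5455


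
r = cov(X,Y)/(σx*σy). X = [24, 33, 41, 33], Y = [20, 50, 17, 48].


Mean X = 32.7500, Mean Y = 33.7500
SD X = 6.015605, SD Y = 15.303186
Cov = -2.562500
r = -2.562500/(6.015605*15.303186) = -0.0278

r = -0.0278


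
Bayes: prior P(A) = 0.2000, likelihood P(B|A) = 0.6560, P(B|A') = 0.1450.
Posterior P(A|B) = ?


P(B) = P(B|A)*P(A) + P(B|A')*P(A')
= 0.6560*0.2000 + 0.1450*0.8000
= 0.131200 + 0.116000 = 0.247200
P(A|B) = 0.131200/0.247200 = 0.5307

P(A|B) = 0.5307


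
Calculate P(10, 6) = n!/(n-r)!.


P(10,6) = 10!/4!
= 3628800/24
= 151200

P(10,6) = 151200


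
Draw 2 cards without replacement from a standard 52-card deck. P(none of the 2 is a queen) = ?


P(no queens) = (48/52) × (47/51)
= 0.8507

P = 0.8507


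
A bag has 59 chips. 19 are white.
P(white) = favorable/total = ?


P = 19/59 = 0.3220

P = 0.3220


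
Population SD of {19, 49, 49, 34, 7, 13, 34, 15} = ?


Mean = 27.5000
Variance = 233.5000
SD = sqrt(233.5000) = 15.2807

SD = 15.2807


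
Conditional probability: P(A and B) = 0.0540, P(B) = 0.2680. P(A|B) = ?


P(A|B) = 0.0540/0.2680 = 0.2015

P(A|B) = 0.2015


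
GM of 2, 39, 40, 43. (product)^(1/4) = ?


Product = 2 × 39 × 40 × 43 = 134160
GM = 134160^(1/4) = 19.1384

GM = 19.1384


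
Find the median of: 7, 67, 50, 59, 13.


Sorted: 7, 13, 50, 59, 67
n = 5 (odd)
Middle value = 50

Median = 50


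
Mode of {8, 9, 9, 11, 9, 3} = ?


Frequencies: 3:1, 8:1, 9:3, 11:1
Max frequency = 3
Mode = 9

Mode = 9


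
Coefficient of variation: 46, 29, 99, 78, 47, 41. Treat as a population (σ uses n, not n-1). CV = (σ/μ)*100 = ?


Mean = 56.6667
SD = 24.0324
CV = (24.0324/56.6667)*100 = 42.4101%

CV = 42.4101%


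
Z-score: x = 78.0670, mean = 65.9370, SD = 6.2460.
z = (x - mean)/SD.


z = (78.0670 - 65.9370)/6.2460
= 12.1300/6.2460
= 1.9420

z = 1.9420


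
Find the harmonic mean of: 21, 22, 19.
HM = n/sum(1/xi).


Sum of reciprocals = 1/21 + 1/22 + 1/19 = 0.145705
HM = 3/0.145705 = 20.5895

HM = 20.5895


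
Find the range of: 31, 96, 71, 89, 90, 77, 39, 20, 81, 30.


Max = 96, Min = 20
Range = 96 - 20 = 76

Range = 76


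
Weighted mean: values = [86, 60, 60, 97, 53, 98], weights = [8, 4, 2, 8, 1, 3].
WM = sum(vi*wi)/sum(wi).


Numerator = 86*8 + 60*4 + 60*2 + 97*8 + 53*1 + 98*3 = 2171
Denominator = 8 + 4 + 2 + 8 + 1 + 3 = 26
WM = 2171/26 = 83.5000

WM = 83.5000


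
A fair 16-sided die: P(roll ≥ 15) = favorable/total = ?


Favorable outcomes (roll ≥ 15): 2
Total outcomes = 16
P = 2/16 = 0.1250

P = 0.1250


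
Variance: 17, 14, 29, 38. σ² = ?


Mean = 24.5000
Squared deviations: 56.2500, 110.2500, 20.2500, 182.2500
Sum = 369.0000
Variance = 369.0000/4 = 92.2500

Variance = 92.2500


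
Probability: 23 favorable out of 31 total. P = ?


P = 23/31 = 0.7419

P = 0.7419


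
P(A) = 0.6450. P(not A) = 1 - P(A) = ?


P(not A) = 1 - 0.6450 = 0.3550

P(not A) = 0.3550


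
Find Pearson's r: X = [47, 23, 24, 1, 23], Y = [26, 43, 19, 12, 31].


Mean X = 23.6000, Mean Y = 26.2000
SD X = 14.554724, SD Y = 10.571660
Cov = 60.080000
r = 60.080000/(14.554724*10.571660) = 0.3905

r = 0.3905


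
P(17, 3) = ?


P(17,3) = 17!/14!
= 355687428096000/87178291200
= 4080

P(17,3) = 4080


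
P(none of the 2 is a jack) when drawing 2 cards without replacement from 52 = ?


P(no jacks) = (48/52) × (47/51)
= 0.8507

P = 0.8507


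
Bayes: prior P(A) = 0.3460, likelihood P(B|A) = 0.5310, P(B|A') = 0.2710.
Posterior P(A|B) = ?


P(B) = P(B|A)*P(A) + P(B|A')*P(A')
= 0.5310*0.3460 + 0.2710*0.6540
= 0.183726 + 0.177234 = 0.360960
P(A|B) = 0.183726/0.360960 = 0.5090

P(A|B) = 0.5090


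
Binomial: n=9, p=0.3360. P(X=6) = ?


C(9,6) = 84
p^6 = 0.001439
(1-p)^3 = 0.292755
P = 84 * 0.001439 * 0.292755 = 0.0354

P(X=6) = 0.0354


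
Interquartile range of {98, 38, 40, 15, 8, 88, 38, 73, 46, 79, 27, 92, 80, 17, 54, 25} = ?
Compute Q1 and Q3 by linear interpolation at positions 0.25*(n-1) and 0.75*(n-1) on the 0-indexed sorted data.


Sorted: 8, 15, 17, 25, 27, 38, 38, 40, 46, 54, 73, 79, 80, 88, 92, 98
Q1 (25th %ile) = 26.5000
Q3 (75th %ile) = 79.2500
IQR = 79.2500 - 26.5000 = 52.7500

IQR = 52.7500


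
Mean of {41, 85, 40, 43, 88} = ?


Sum = 41 + 85 + 40 + 43 + 88 = 297
n = 5
Mean = 297/5 = 59.4000

Mean = 59.4000


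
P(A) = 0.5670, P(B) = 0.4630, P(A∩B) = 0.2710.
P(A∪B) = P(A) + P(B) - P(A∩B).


P(A∪B) = 0.5670 + 0.4630 - 0.2710
= 1.0300 - 0.2710
= 0.7590

P(A∪B) = 0.7590


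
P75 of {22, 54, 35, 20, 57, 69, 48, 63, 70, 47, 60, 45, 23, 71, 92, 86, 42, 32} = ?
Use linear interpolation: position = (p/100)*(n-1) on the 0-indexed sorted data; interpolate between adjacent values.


Sorted: 20, 22, 23, 32, 35, 42, 45, 47, 48, 54, 57, 60, 63, 69, 70, 71, 86, 92
n = 18
Index = 75/100 * 17 = 12.7500
Lower = data[12] = 63, Upper = data[13] = 69
P75 = 63 + 0.7500*(6) = 67.5000

P75 = 67.5000


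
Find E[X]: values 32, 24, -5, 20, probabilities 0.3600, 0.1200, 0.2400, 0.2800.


E[X] = 32*0.3600 + 24*0.1200 - 5*0.2400 + 20*0.2800
= 11.5200 + 2.8800 - 1.2000 + 5.6000
= 18.8000

E[X] = 18.8000


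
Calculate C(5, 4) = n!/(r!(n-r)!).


C(5,4) = 5!/(4! × 1!)
= 120/(24 × 1)
= 5

C(5,4) = 5


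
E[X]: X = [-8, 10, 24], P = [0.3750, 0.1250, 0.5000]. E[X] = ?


E[X] = -8*0.3750 + 10*0.1250 + 24*0.5000
= -3.0000 + 1.2500 + 12.0000
= 10.2500

E[X] = 10.2500


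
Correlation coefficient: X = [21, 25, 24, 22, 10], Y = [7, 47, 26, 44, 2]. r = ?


Mean X = 20.4000, Mean Y = 25.2000
SD X = 5.388877, SD Y = 18.432580
Cov = 72.720000
r = 72.720000/(5.388877*18.432580) = 0.7321

r = 0.7321


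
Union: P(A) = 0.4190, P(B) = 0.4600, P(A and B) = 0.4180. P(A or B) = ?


P(A∪B) = 0.4190 + 0.4600 - 0.4180
= 0.8790 - 0.4180
= 0.4610

P(A∪B) = 0.4610


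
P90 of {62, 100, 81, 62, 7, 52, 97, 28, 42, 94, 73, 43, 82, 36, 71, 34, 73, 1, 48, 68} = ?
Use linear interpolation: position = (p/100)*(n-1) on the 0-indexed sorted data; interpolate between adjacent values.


Sorted: 1, 7, 28, 34, 36, 42, 43, 48, 52, 62, 62, 68, 71, 73, 73, 81, 82, 94, 97, 100
n = 20
Index = 90/100 * 19 = 17.1000
Lower = data[17] = 94, Upper = data[18] = 97
P90 = 94 + 0.1000*(3) = 94.3000

P90 = 94.3000


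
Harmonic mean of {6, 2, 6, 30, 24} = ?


Sum of reciprocals = 1/6 + 1/2 + 1/6 + 1/30 + 1/24 = 0.908333
HM = 5/0.908333 = 5.5046

HM = 5.5046


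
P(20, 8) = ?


P(20,8) = 20!/12!
= 2432902008176640000/479001600
= 5079110400

P(20,8) = 5079110400


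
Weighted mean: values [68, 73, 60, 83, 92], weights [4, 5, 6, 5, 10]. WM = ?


Numerator = 68*4 + 73*5 + 60*6 + 83*5 + 92*10 = 2332
Denominator = 4 + 5 + 6 + 5 + 10 = 30
WM = 2332/30 = 77.7333

WM = 77.7333


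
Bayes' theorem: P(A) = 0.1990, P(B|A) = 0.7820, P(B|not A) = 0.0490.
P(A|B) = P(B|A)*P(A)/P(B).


P(B) = P(B|A)*P(A) + P(B|A')*P(A')
= 0.7820*0.1990 + 0.0490*0.8010
= 0.155618 + 0.039249 = 0.194867
P(A|B) = 0.155618/0.194867 = 0.7986

P(A|B) = 0.7986


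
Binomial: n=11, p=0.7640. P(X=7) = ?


C(11,7) = 330
p^7 = 0.151933
(1-p)^4 = 0.003102
P = 330 * 0.151933 * 0.003102 = 0.1555

P(X=7) = 0.1555


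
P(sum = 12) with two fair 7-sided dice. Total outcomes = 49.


Total outcomes = 7×7 = 49
Favorable (sum = 12): 3
P = 3/49 = 0.0612

P = 0.0612


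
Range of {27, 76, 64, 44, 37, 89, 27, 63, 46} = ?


Max = 89, Min = 27
Range = 89 - 27 = 62

Range = 62


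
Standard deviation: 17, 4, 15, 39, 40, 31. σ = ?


Mean = 24.3333
Variance = 176.5556
SD = sqrt(176.5556) = 13.2874

SD = 13.2874


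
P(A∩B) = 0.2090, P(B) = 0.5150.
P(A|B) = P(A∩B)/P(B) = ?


P(A|B) = 0.2090/0.5150 = 0.4058

P(A|B) = 0.4058


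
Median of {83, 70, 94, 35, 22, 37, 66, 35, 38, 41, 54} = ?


Sorted: 22, 35, 35, 37, 38, 41, 54, 66, 70, 83, 94
n = 11 (odd)
Middle value = 41

Median = 41


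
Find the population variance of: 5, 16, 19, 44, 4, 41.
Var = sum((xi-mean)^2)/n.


Mean = 21.5000
Squared deviations: 272.2500, 30.2500, 6.2500, 506.2500, 306.2500, 380.2500
Sum = 1501.5000
Variance = 1501.5000/6 = 250.2500

Variance = 250.2500


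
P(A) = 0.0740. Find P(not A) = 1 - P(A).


P(not A) = 1 - 0.0740 = 0.9260

P(not A) = 0.9260


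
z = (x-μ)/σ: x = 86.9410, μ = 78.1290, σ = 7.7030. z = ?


z = (86.9410 - 78.1290)/7.7030
= 8.8120/7.7030
= 1.1440

z = 1.1440


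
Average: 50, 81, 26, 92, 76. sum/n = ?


Sum = 50 + 81 + 26 + 92 + 76 = 325
n = 5
Mean = 325/5 = 65.0000

Mean = 65.0000


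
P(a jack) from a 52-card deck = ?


4 jacks in 52 cards
P = 4/52 = 0.0769

P = 0.0769


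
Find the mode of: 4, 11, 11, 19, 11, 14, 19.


Frequencies: 4:1, 11:3, 14:1, 19:2
Max frequency = 3
Mode = 11

Mode = 11


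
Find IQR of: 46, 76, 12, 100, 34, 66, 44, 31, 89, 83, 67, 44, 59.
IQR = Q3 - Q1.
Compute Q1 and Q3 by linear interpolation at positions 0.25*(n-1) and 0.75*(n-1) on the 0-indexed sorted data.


Sorted: 12, 31, 34, 44, 44, 46, 59, 66, 67, 76, 83, 89, 100
Q1 (25th %ile) = 44.0000
Q3 (75th %ile) = 76.0000
IQR = 76.0000 - 44.0000 = 32.0000

IQR = 32.0000


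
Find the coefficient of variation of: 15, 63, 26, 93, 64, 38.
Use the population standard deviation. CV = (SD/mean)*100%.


Mean = 49.8333
SD = 26.3275
CV = (26.3275/49.8333)*100 = 52.8312%

CV = 52.8312%


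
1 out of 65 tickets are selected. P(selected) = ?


P = 1/65 = 0.0154

P = 0.0154


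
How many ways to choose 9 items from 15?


C(15,9) = 15!/(9! × 6!)
= 1307674368000/(362880 × 720)
= 5005

C(15,9) = 5005


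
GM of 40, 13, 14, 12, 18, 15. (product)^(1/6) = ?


Product = 40 × 13 × 14 × 12 × 18 × 15 = 23587200
GM = 23587200^(1/6) = 16.9348

GM = 16.9348


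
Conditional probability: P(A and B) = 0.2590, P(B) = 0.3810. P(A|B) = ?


P(A|B) = 0.2590/0.3810 = 0.6798

P(A|B) = 0.6798


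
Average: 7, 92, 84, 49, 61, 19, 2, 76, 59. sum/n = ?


Sum = 7 + 92 + 84 + 49 + 61 + 19 + 2 + 76 + 59 = 449
n = 9
Mean = 449/9 = 49.8889

Mean = 49.8889


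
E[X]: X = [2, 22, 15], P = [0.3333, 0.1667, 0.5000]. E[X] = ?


E[X] = 2*0.3333 + 22*0.1667 + 15*0.5000
= 0.6666 + 3.6674 + 7.5000
= 11.8340

E[X] = 11.8340


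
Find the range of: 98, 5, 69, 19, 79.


Max = 98, Min = 5
Range = 98 - 5 = 93

Range = 93


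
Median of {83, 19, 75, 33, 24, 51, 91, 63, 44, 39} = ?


Sorted: 19, 24, 33, 39, 44, 51, 63, 75, 83, 91
n = 10 (even)
Middle values: 44 and 51
Median = (44+51)/2 = 47.5000

Median = 47.5000


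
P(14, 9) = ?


P(14,9) = 14!/5!
= 87178291200/120
= 726485760

P(14,9) = 726485760


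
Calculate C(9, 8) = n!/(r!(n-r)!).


C(9,8) = 9!/(8! × 1!)
= 362880/(40320 × 1)
= 9

C(9,8) = 9


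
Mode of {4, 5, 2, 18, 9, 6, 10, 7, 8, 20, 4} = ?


Frequencies: 2:1, 4:2, 5:1, 6:1, 7:1, 8:1, 9:1, 10:1, 18:1, 20:1
Max frequency = 2
Mode = 4

Mode = 4


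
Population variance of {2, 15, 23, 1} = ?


Mean = 10.2500
Squared deviations: 68.0625, 22.5625, 162.5625, 85.5625
Sum = 338.7500
Variance = 338.7500/4 = 84.6875

Variance = 84.6875


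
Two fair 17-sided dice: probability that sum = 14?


Total outcomes = 17×17 = 289
Favorable (sum = 14): 13
P = 13/289 = 0.0450

P = 0.0450


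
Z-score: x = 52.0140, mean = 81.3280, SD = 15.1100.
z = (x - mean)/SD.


z = (52.0140 - 81.3280)/15.1100
= -29.3140/15.1100
= -1.9400

z = -1.9400


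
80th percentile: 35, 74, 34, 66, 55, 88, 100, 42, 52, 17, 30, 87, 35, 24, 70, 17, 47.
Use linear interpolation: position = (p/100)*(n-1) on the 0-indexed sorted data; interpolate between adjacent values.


Sorted: 17, 17, 24, 30, 34, 35, 35, 42, 47, 52, 55, 66, 70, 74, 87, 88, 100
n = 17
Index = 80/100 * 16 = 12.8000
Lower = data[12] = 70, Upper = data[13] = 74
P80 = 70 + 0.8000*(4) = 73.2000

P80 = 73.2000


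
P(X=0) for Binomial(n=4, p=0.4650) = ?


C(4,0) = 1
p^0 = 1.000000
(1-p)^4 = 0.081925
P = 1 * 1.000000 * 0.081925 = 0.0819

P(X=0) = 0.0819


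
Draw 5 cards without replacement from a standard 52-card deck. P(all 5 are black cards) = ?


P(all black cards) = (26/52) × (25/51) × (24/50) × (23/49) × (22/48)
= 0.0253

P = 0.0253


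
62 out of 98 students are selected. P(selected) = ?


P = 62/98 = 0.6327

P = 0.6327


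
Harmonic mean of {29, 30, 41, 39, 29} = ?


Sum of reciprocals = 1/29 + 1/30 + 1/41 + 1/39 + 1/29 = 0.152330
HM = 5/0.152330 = 32.8234

HM = 32.8234


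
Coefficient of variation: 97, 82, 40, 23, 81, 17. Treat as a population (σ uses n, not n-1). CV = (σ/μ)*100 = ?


Mean = 56.6667
SD = 31.2125
CV = (31.2125/56.6667)*100 = 55.0809%

CV = 55.0809%


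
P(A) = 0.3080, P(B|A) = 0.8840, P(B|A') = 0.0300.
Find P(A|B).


P(B) = P(B|A)*P(A) + P(B|A')*P(A')
= 0.8840*0.3080 + 0.0300*0.6920
= 0.272272 + 0.020760 = 0.293032
P(A|B) = 0.272272/0.293032 = 0.9292

P(A|B) = 0.9292


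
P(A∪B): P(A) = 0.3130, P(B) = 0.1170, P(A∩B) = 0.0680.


P(A∪B) = 0.3130 + 0.1170 - 0.0680
= 0.4300 - 0.0680
= 0.3620

P(A∪B) = 0.3620


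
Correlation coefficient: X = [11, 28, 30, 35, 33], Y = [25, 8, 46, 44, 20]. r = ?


Mean X = 27.4000, Mean Y = 28.6000
SD X = 8.546344, SD Y = 14.499655
Cov = 32.160000
r = 32.160000/(8.546344*14.499655) = 0.2595

r = 0.2595


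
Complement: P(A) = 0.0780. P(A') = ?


P(not A) = 1 - 0.0780 = 0.9220

P(not A) = 0.9220


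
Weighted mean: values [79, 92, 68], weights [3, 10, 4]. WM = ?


Numerator = 79*3 + 92*10 + 68*4 = 1429
Denominator = 3 + 10 + 4 = 17
WM = 1429/17 = 84.0588

WM = 84.0588


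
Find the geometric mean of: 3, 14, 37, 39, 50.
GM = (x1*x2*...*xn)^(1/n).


Product = 3 × 14 × 37 × 39 × 50 = 3030300
GM = 3030300^(1/5) = 19.7832

GM = 19.7832


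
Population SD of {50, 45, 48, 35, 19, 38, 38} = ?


Mean = 39.0000
Variance = 93.7143
SD = sqrt(93.7143) = 9.6806

SD = 9.6806


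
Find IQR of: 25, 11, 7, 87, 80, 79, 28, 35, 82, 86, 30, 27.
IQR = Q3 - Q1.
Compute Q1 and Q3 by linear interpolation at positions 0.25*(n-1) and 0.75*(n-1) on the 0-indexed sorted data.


Sorted: 7, 11, 25, 27, 28, 30, 35, 79, 80, 82, 86, 87
Q1 (25th %ile) = 26.5000
Q3 (75th %ile) = 80.5000
IQR = 80.5000 - 26.5000 = 54.0000

IQR = 54.0000


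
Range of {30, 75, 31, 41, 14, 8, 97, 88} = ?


Max = 97, Min = 8
Range = 97 - 8 = 89

Range = 89


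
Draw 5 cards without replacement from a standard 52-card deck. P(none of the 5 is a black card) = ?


P(no black cards) = (26/52) × (25/51) × (24/50) × (23/49) × (22/48)
= 0.0253

P = 0.0253


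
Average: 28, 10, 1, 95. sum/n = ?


Sum = 28 + 10 + 1 + 95 = 134
n = 4
Mean = 134/4 = 33.5000

Mean = 33.5000


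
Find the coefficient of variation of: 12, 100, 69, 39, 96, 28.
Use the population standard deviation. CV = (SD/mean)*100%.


Mean = 57.3333
SD = 33.4249
CV = (33.4249/57.3333)*100 = 58.2992%

CV = 58.2992%


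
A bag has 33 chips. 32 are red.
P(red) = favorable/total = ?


P = 32/33 = 0.9697

P = 0.9697


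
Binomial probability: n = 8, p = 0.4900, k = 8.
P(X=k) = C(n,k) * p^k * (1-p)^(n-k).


C(8,8) = 1
p^8 = 0.003323
(1-p)^0 = 1.000000
P = 1 * 0.003323 * 1.000000 = 0.0033

P(X=8) = 0.0033


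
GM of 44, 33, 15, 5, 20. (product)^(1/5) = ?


Product = 44 × 33 × 15 × 5 × 20 = 2178000
GM = 2178000^(1/5) = 18.5187

GM = 18.5187


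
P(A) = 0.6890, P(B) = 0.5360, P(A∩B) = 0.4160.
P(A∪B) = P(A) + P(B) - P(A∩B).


P(A∪B) = 0.6890 + 0.5360 - 0.4160
= 1.2250 - 0.4160
= 0.8090

P(A∪B) = 0.8090


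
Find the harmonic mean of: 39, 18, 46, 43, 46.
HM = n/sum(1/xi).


Sum of reciprocals = 1/39 + 1/18 + 1/46 + 1/43 + 1/46 = 0.147931
HM = 5/0.147931 = 33.7996

HM = 33.7996


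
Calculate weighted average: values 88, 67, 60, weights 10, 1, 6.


Numerator = 88*10 + 67*1 + 60*6 = 1307
Denominator = 10 + 1 + 6 = 17
WM = 1307/17 = 76.8824

WM = 76.8824


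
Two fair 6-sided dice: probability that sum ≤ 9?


Total outcomes = 6×6 = 36
Favorable (sum ≤ 9): 30
P = 30/36 = 0.8333

P = 0.8333


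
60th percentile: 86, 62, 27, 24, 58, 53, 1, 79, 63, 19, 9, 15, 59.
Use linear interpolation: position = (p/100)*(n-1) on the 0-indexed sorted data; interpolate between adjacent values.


Sorted: 1, 9, 15, 19, 24, 27, 53, 58, 59, 62, 63, 79, 86
n = 13
Index = 60/100 * 12 = 7.2000
Lower = data[7] = 58, Upper = data[8] = 59
P60 = 58 + 0.2000*(1) = 58.2000

P60 = 58.2000


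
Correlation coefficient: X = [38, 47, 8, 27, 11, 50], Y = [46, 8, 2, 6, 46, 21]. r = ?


Mean X = 30.1667, Mean Y = 21.5000
SD X = 16.364766, SD Y = 18.273387
Cov = -5.583333
r = -5.583333/(16.364766*18.273387) = -0.0187

r = -0.0187


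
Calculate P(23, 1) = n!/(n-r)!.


P(23,1) = 23!/22!
= 25852016738884976640000/1124000727777607680000
= 23

P(23,1) = 23


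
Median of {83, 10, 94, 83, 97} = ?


Sorted: 10, 83, 83, 94, 97
n = 5 (odd)
Middle value = 83

Median = 83


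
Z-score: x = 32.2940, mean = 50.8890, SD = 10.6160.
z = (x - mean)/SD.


z = (32.2940 - 50.8890)/10.6160
= -18.5950/10.6160
= -1.7516

z = -1.7516


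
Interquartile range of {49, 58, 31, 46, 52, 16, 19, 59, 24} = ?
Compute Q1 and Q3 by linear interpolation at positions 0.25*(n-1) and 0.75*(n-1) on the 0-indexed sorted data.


Sorted: 16, 19, 24, 31, 46, 49, 52, 58, 59
Q1 (25th %ile) = 24.0000
Q3 (75th %ile) = 52.0000
IQR = 52.0000 - 24.0000 = 28.0000

IQR = 28.0000


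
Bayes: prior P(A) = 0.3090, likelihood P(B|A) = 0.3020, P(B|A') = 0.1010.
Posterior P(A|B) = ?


P(B) = P(B|A)*P(A) + P(B|A')*P(A')
= 0.3020*0.3090 + 0.1010*0.6910
= 0.093318 + 0.069791 = 0.163109
P(A|B) = 0.093318/0.163109 = 0.5721

P(A|B) = 0.5721


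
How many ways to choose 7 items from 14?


C(14,7) = 14!/(7! × 7!)
= 87178291200/(5040 × 5040)
= 3432

C(14,7) = 3432


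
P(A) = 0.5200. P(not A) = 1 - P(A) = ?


P(not A) = 1 - 0.5200 = 0.4800

P(not A) = 0.4800


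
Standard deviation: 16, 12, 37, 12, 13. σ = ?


Mean = 18.0000
Variance = 92.4000
SD = sqrt(92.4000) = 9.6125

SD = 9.6125


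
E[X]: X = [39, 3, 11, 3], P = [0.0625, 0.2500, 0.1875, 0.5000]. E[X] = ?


E[X] = 39*0.0625 + 3*0.2500 + 11*0.1875 + 3*0.5000
= 2.4375 + 0.7500 + 2.0625 + 1.5000
= 6.7500

E[X] = 6.7500


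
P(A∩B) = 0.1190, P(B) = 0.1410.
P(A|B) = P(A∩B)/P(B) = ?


P(A|B) = 0.1190/0.1410 = 0.8440

P(A|B) = 0.8440


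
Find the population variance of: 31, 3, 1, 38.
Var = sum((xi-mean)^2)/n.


Mean = 18.2500
Squared deviations: 162.5625, 232.5625, 297.5625, 390.0625
Sum = 1082.7500
Variance = 1082.7500/4 = 270.6875

Variance = 270.6875


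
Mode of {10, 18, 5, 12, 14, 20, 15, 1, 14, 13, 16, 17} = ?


Frequencies: 1:1, 5:1, 10:1, 12:1, 13:1, 14:2, 15:1, 16:1, 17:1, 18:1, 20:1
Max frequency = 2
Mode = 14

Mode = 14


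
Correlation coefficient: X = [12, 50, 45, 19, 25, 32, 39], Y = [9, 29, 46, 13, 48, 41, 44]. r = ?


Mean X = 31.7143, Mean Y = 32.8571
SD X = 12.869835, SD Y = 14.980259
Cov = 115.530612
r = 115.530612/(12.869835*14.980259) = 0.5992

r = 0.5992


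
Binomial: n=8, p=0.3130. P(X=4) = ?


C(8,4) = 70
p^4 = 0.009598
(1-p)^4 = 0.222755
P = 70 * 0.009598 * 0.222755 = 0.1497

P(X=4) = 0.1497


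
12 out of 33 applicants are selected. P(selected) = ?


P = 12/33 = 0.3636

P = 0.3636


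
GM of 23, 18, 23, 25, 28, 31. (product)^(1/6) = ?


Product = 23 × 18 × 23 × 25 × 28 × 31 = 206627400
GM = 206627400^(1/6) = 24.3145

GM = 24.3145


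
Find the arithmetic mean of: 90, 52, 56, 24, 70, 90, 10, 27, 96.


Sum = 90 + 52 + 56 + 24 + 70 + 90 + 10 + 27 + 96 = 515
n = 9
Mean = 515/9 = 57.2222

Mean = 57.2222


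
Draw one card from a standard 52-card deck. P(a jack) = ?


4 jacks in 52 cards
P = 4/52 = 0.0769

P = 0.0769


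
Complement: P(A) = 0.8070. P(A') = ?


P(not A) = 1 - 0.8070 = 0.1930

P(not A) = 0.1930


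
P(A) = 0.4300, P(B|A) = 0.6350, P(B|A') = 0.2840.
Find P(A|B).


P(B) = P(B|A)*P(A) + P(B|A')*P(A')
= 0.6350*0.4300 + 0.2840*0.5700
= 0.273050 + 0.161880 = 0.434930
P(A|B) = 0.273050/0.434930 = 0.6278

P(A|B) = 0.6278


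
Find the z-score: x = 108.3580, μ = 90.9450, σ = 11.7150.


z = (108.3580 - 90.9450)/11.7150
= 17.4130/11.7150
= 1.4864

z = 1.4864


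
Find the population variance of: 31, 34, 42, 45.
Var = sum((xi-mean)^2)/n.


Mean = 38.0000
Squared deviations: 49.0000, 16.0000, 16.0000, 49.0000
Sum = 130.0000
Variance = 130.0000/4 = 32.5000

Variance = 32.5000


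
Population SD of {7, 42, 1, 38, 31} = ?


Mean = 23.8000
Variance = 277.3600
SD = sqrt(277.3600) = 16.6541

SD = 16.6541


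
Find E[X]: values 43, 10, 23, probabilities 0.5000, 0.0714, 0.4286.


E[X] = 43*0.5000 + 10*0.0714 + 23*0.4286
= 21.5000 + 0.7140 + 9.8578
= 32.0718

E[X] = 32.0718


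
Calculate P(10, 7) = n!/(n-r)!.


P(10,7) = 10!/3!
= 3628800/6
= 604800

P(10,7) = 604800


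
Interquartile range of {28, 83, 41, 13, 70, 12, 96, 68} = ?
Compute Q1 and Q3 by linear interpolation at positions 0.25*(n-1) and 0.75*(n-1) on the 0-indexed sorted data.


Sorted: 12, 13, 28, 41, 68, 70, 83, 96
Q1 (25th %ile) = 24.2500
Q3 (75th %ile) = 73.2500
IQR = 73.2500 - 24.2500 = 49.0000

IQR = 49.0000


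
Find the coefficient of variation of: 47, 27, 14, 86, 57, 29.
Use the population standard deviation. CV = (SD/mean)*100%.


Mean = 43.3333
SD = 23.6408
CV = (23.6408/43.3333)*100 = 54.5558%

CV = 54.5558%


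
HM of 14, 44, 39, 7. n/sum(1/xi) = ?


Sum of reciprocals = 1/14 + 1/44 + 1/39 + 1/7 = 0.262654
HM = 4/0.262654 = 15.2292

HM = 15.2292


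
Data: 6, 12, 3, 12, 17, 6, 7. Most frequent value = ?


Frequencies: 3:1, 6:2, 7:1, 12:2, 17:1
Max frequency = 2
Mode = 6, 12

Mode = 6, 12


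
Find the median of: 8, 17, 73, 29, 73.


Sorted: 8, 17, 29, 73, 73
n = 5 (odd)
Middle value = 29

Median = 29


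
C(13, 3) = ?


C(13,3) = 13!/(3! × 10!)
= 6227020800/(6 × 3628800)
= 286

C(13,3) = 286


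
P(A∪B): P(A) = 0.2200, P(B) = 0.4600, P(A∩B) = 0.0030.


P(A∪B) = 0.2200 + 0.4600 - 0.0030
= 0.6800 - 0.0030
= 0.6770

P(A∪B) = 0.6770


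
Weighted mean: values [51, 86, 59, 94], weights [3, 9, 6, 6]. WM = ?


Numerator = 51*3 + 86*9 + 59*6 + 94*6 = 1845
Denominator = 3 + 9 + 6 + 6 = 24
WM = 1845/24 = 76.8750

WM = 76.8750


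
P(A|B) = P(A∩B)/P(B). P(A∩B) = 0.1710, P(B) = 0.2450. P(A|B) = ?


P(A|B) = 0.1710/0.2450 = 0.6980

P(A|B) = 0.6980


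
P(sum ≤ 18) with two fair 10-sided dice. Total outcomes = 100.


Total outcomes = 10×10 = 100
Favorable (sum ≤ 18): 97
P = 97/100 = 0.9700

P = 0.9700


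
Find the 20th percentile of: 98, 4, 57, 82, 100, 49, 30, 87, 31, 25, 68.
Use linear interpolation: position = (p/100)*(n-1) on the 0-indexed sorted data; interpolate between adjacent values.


Sorted: 4, 25, 30, 31, 49, 57, 68, 82, 87, 98, 100
n = 11
Index = 20/100 * 10 = 2.0000
Lower = data[2] = 30, Upper = data[3] = 31
P20 = 30 + 0*(1) = 30.0000

P20 = 30.0000


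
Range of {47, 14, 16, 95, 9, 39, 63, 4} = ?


Max = 95, Min = 4
Range = 95 - 4 = 91

Range = 91


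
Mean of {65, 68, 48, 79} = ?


Sum = 65 + 68 + 48 + 79 = 260
n = 4
Mean = 260/4 = 65.0000

Mean = 65.0000


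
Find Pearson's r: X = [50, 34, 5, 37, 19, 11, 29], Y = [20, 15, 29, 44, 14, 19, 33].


Mean X = 26.4286, Mean Y = 24.8571
SD X = 14.558818, SD Y = 10.161954
Cov = 16.632653
r = 16.632653/(14.558818*10.161954) = 0.1124

r = 0.1124


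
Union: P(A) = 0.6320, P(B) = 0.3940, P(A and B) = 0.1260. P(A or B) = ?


P(A∪B) = 0.6320 + 0.3940 - 0.1260
= 1.0260 - 0.1260
= 0.9000

P(A∪B) = 0.9000


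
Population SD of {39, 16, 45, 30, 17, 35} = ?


Mean = 30.3333
Variance = 115.8889
SD = sqrt(115.8889) = 10.7652

SD = 10.7652


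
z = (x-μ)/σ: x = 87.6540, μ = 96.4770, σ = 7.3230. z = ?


z = (87.6540 - 96.4770)/7.3230
= -8.8230/7.3230
= -1.2048

z = -1.2048


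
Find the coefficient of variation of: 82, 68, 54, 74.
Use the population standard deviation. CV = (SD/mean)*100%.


Mean = 69.5000
SD = 10.2347
CV = (10.2347/69.5000)*100 = 14.7263%

CV = 14.7263%


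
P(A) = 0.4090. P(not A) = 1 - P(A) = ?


P(not A) = 1 - 0.4090 = 0.5910

P(not A) = 0.5910


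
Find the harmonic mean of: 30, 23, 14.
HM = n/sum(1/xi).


Sum of reciprocals = 1/30 + 1/23 + 1/14 = 0.148240
HM = 3/0.148240 = 20.2374

HM = 20.2374


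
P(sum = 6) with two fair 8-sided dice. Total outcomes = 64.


Total outcomes = 8×8 = 64
Favorable (sum = 6): 5
P = 5/64 = 0.0781

P = 0.0781


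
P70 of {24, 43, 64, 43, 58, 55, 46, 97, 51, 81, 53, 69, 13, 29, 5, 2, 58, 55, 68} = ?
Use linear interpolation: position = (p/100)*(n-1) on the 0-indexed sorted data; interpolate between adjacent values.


Sorted: 2, 5, 13, 24, 29, 43, 43, 46, 51, 53, 55, 55, 58, 58, 64, 68, 69, 81, 97
n = 19
Index = 70/100 * 18 = 12.6000
Lower = data[12] = 58, Upper = data[13] = 58
P70 = 58 + 0.6000*(0) = 58.0000

P70 = 58.0000


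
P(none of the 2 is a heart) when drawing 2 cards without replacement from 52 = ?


P(no hearts) = (39/52) × (38/51)
= 0.5588

P = 0.5588


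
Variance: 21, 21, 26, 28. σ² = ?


Mean = 24.0000
Squared deviations: 9.0000, 9.0000, 4.0000, 16.0000
Sum = 38.0000
Variance = 38.0000/4 = 9.5000

Variance = 9.5000


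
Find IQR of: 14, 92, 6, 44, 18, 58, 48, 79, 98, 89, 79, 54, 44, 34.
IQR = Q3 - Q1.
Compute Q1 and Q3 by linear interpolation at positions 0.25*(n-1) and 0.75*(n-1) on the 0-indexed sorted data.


Sorted: 6, 14, 18, 34, 44, 44, 48, 54, 58, 79, 79, 89, 92, 98
Q1 (25th %ile) = 36.5000
Q3 (75th %ile) = 79.0000
IQR = 79.0000 - 36.5000 = 42.5000

IQR = 42.5000


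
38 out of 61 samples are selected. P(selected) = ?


P = 38/61 = 0.6230

P = 0.6230


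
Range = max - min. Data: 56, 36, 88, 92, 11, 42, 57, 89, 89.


Max = 92, Min = 11
Range = 92 - 11 = 81

Range = 81


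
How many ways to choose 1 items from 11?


C(11,1) = 11!/(1! × 10!)
= 39916800/(1 × 3628800)
= 11

C(11,1) = 11


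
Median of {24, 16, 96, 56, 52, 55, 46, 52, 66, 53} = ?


Sorted: 16, 24, 46, 52, 52, 53, 55, 56, 66, 96
n = 10 (even)
Middle values: 52 and 53
Median = (52+53)/2 = 52.5000

Median = 52.5000


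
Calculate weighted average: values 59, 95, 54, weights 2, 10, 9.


Numerator = 59*2 + 95*10 + 54*9 = 1554
Denominator = 2 + 10 + 9 = 21
WM = 1554/21 = 74.0000

WM = 74.0000


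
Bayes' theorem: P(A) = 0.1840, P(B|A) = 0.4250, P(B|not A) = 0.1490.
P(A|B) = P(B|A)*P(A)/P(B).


P(B) = P(B|A)*P(A) + P(B|A')*P(A')
= 0.4250*0.1840 + 0.1490*0.8160
= 0.078200 + 0.121584 = 0.199784
P(A|B) = 0.078200/0.199784 = 0.3914

P(A|B) = 0.3914


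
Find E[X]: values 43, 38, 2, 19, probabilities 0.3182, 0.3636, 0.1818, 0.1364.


E[X] = 43*0.3182 + 38*0.3636 + 2*0.1818 + 19*0.1364
= 13.6826 + 13.8168 + 0.3636 + 2.5916
= 30.4546

E[X] = 30.4546


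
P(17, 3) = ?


P(17,3) = 17!/14!
= 355687428096000/87178291200
= 4080

P(17,3) = 4080


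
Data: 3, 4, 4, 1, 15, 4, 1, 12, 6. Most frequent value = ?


Frequencies: 1:2, 3:1, 4:3, 6:1, 12:1, 15:1
Max frequency = 3
Mode = 4

Mode = 4


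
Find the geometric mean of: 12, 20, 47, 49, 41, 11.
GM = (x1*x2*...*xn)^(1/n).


Product = 12 × 20 × 47 × 49 × 41 × 11 = 249276720
GM = 249276720^(1/6) = 25.0869

GM = 25.0869


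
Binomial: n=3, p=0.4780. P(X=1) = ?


C(3,1) = 3
p^1 = 0.478000
(1-p)^2 = 0.272484
P = 3 * 0.478000 * 0.272484 = 0.3907

P(X=1) = 0.3907


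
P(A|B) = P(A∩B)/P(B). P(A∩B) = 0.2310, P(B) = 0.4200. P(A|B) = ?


P(A|B) = 0.2310/0.4200 = 0.5500

P(A|B) = 0.5500


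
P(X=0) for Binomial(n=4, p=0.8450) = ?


C(4,0) = 1
p^0 = 1.000000
(1-p)^4 = 0.000577
P = 1 * 1.000000 * 0.000577 = 0.0006

P(X=0) = 0.0006


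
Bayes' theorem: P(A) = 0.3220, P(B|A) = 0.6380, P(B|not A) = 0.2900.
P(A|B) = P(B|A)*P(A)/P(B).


P(B) = P(B|A)*P(A) + P(B|A')*P(A')
= 0.6380*0.3220 + 0.2900*0.6780
= 0.205436 + 0.196620 = 0.402056
P(A|B) = 0.205436/0.402056 = 0.5110

P(A|B) = 0.5110


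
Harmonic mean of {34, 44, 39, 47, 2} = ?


Sum of reciprocals = 1/34 + 1/44 + 1/39 + 1/47 + 1/2 = 0.599057
HM = 5/0.599057 = 8.3465

HM = 8.3465


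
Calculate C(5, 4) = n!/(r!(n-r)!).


C(5,4) = 5!/(4! × 1!)
= 120/(24 × 1)
= 5

C(5,4) = 5


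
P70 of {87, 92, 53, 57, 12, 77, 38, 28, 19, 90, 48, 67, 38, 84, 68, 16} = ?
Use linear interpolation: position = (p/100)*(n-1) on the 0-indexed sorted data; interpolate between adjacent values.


Sorted: 12, 16, 19, 28, 38, 38, 48, 53, 57, 67, 68, 77, 84, 87, 90, 92
n = 16
Index = 70/100 * 15 = 10.5000
Lower = data[10] = 68, Upper = data[11] = 77
P70 = 68 + 0.5000*(9) = 72.5000

P70 = 72.5000


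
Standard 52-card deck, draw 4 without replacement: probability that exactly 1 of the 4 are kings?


Hypergeometric: P(X=1) = C(4,1)·C(48,3) / C(52,4)
= 4 × 17296 / 270725
= 69184/270725 = 0.2556

P = 0.2556
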